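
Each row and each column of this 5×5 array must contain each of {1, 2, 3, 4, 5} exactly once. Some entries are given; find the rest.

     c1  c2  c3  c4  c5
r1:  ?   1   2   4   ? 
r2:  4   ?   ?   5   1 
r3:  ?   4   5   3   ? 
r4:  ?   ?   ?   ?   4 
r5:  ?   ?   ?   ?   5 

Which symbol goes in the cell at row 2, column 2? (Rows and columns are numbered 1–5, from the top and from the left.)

2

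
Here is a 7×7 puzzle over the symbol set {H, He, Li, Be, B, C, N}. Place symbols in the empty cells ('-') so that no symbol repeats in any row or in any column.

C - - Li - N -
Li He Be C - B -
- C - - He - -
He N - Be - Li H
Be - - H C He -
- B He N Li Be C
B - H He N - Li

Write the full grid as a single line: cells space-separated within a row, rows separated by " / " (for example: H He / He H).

(r1,c3) = B
(r2,c5) = H
(r2,c7) = N
(r3,c4) = B
(r3,c6) = H
(r3,c7) = Be
(r4,c3) = C
(r4,c5) = B
(r5,c2) = Li
(r5,c3) = N
(r5,c7) = B
(r6,c1) = H
(r7,c2) = Be
(r7,c6) = C
(r1,c2) = H
(r1,c5) = Be
(r1,c7) = He
(r3,c1) = N
(r3,c3) = Li

C H B Li Be N He / Li He Be C H B N / N C Li B He H Be / He N C Be B Li H / Be Li N H C He B / H B He N Li Be C / B Be H He N C Li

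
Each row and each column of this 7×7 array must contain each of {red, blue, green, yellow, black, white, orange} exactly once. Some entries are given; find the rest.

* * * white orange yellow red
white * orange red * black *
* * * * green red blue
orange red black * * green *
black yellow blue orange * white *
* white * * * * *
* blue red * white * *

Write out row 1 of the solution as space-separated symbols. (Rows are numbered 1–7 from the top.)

blue black green white orange yellow red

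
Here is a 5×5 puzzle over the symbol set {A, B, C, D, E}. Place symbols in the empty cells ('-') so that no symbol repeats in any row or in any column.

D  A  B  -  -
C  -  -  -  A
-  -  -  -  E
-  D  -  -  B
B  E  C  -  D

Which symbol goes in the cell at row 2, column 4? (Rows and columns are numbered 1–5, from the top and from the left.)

D

Cell (r1,c5): row 1 has {A,B,D}; column 5 has {A,B,D,E} → C.
Cell (r2,c2): row 2 has {A,C}; column 2 has {A,D,E} → B.
Cell (r3,c1): row 3 has {E}; column 1 has {B,C,D} → A.
Cell (r3,c2): row 3 has {A,E}; column 2 has {A,B,D,E} → C.
Cell (r3,c3): row 3 has {A,C,E}; column 3 has {B,C} → D.
Cell (r3,c4): row 3 has {A,C,D,E}; column 4 is empty so far → B.
Cell (r4,c1): row 4 has {B,D}; column 1 has {A,B,C,D} → E.
Cell (r4,c3): row 4 has {B,D,E}; column 3 has {B,C,D} → A.
Cell (r4,c4): row 4 has {A,B,D,E}; column 4 has {B} → C.
Cell (r5,c4): row 5 has {B,C,D,E}; column 4 has {B,C} → A.
Cell (r1,c4): row 1 has {A,B,C,D}; column 4 has {A,B,C} → E.
Cell (r2,c3): row 2 has {A,B,C}; column 3 has {A,B,C,D} → E.
Cell (r2,c4): row 2 has {A,B,C,E}; column 4 has {A,B,C,E} → D.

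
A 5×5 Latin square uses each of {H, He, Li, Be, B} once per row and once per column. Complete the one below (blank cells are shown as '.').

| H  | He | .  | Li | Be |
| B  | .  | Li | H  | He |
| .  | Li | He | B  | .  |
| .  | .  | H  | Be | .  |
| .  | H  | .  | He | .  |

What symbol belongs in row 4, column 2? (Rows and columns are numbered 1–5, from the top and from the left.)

B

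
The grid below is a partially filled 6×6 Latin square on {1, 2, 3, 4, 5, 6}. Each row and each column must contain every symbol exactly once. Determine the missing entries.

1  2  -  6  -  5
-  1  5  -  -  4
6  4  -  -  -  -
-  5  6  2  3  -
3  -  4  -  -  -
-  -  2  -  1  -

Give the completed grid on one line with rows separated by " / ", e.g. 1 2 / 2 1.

1 2 3 6 4 5 / 2 1 5 3 6 4 / 6 4 1 5 2 3 / 4 5 6 2 3 1 / 3 6 4 1 5 2 / 5 3 2 4 1 6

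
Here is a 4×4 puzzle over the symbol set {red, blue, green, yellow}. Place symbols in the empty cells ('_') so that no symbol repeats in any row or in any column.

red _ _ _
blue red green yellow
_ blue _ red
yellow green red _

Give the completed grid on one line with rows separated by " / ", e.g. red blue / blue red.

red yellow blue green / blue red green yellow / green blue yellow red / yellow green red blue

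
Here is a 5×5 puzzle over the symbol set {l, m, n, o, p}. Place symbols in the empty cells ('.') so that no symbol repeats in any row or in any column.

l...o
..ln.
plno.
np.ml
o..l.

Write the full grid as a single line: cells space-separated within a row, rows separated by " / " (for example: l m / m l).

l n m p o / m o l n p / p l n o m / n p o m l / o m p l n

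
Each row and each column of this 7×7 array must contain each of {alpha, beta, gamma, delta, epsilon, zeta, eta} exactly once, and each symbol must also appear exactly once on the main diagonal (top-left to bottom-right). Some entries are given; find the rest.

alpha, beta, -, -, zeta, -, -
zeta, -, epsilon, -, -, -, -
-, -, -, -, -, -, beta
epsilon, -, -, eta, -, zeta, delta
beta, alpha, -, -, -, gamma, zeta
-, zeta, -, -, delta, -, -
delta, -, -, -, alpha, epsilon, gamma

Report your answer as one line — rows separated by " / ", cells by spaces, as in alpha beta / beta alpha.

Cell (r2,c2): row 2 has {epsilon,zeta}; column 2 has {alpha,beta,zeta}; the diagonal has {alpha,gamma,eta} → delta.
Cell (r3,c3): row 3 has {beta}; column 3 has {epsilon}; the diagonal has {alpha,gamma,delta,eta} → zeta.
Cell (r4,c2): row 4 has {delta,epsilon,zeta,eta}; column 2 has {alpha,beta,delta,zeta} → gamma.
Cell (r4,c5): row 4 has {gamma,delta,epsilon,zeta,eta}; column 5 has {alpha,delta,zeta} → beta.
Cell (r5,c5): row 5 has {alpha,beta,gamma,zeta}; column 5 has {alpha,beta,delta,zeta}; the diagonal has {alpha,gamma,delta,zeta,eta} → epsilon.
Cell (r6,c6): row 6 has {delta,zeta}; column 6 has {gamma,epsilon,zeta}; the diagonal has {alpha,gamma,delta,epsilon,zeta,eta} → beta.
Cell (r7,c2): row 7 has {alpha,gamma,delta,epsilon}; column 2 has {alpha,beta,gamma,delta,zeta} → eta.
Cell (r7,c3): row 7 has {alpha,gamma,delta,epsilon,eta}; column 3 has {epsilon,zeta} → beta.
Cell (r7,c4): row 7 has {alpha,beta,gamma,delta,epsilon,eta}; column 4 has {eta} → zeta.
Cell (r3,c2): row 3 has {beta,zeta}; column 2 has {alpha,beta,gamma,delta,zeta,eta} → epsilon.
Cell (r4,c3): row 4 has {beta,gamma,delta,epsilon,zeta,eta}; column 3 has {beta,epsilon,zeta} → alpha.
Cell (r5,c4): row 5 has {alpha,beta,gamma,epsilon,zeta}; column 4 has {zeta,eta} → delta.
Cell (r5,c3): row 5 has {alpha,beta,gamma,delta,epsilon,zeta}; column 3 has {alpha,beta,epsilon,zeta} → eta.
Cell (r6,c3): row 6 has {beta,delta,zeta}; column 3 has {alpha,beta,epsilon,zeta,eta} → gamma.
Cell (r1,c3): row 1 has {alpha,beta,zeta}; column 3 has {alpha,beta,gamma,epsilon,zeta,eta} → delta.
Cell (r1,c6): row 1 has {alpha,beta,delta,zeta}; column 6 has {beta,gamma,epsilon,zeta} → eta.
Cell (r1,c7): row 1 has {alpha,beta,delta,zeta,eta}; column 7 has {beta,gamma,delta,zeta} → epsilon.
Cell (r2,c6): row 2 has {delta,epsilon,zeta}; column 6 has {beta,gamma,epsilon,zeta,eta} → alpha.
Cell (r2,c7): row 2 has {alpha,delta,epsilon,zeta}; column 7 has {beta,gamma,delta,epsilon,zeta} → eta.
Cell (r3,c6): row 3 has {beta,epsilon,zeta}; column 6 has {alpha,beta,gamma,epsilon,zeta,eta} → delta.
Cell (r6,c1): row 6 has {beta,gamma,delta,zeta}; column 1 has {alpha,beta,delta,epsilon,zeta} → eta.
Cell (r6,c7): row 6 has {beta,gamma,delta,zeta,eta}; column 7 has {beta,gamma,delta,epsilon,zeta,eta} → alpha.
Cell (r1,c4): row 1 has {alpha,beta,delta,epsilon,zeta,eta}; column 4 has {delta,zeta,eta} → gamma.
Cell (r2,c4): row 2 has {alpha,delta,epsilon,zeta,eta}; column 4 has {gamma,delta,zeta,eta} → beta.
Cell (r2,c5): row 2 has {alpha,beta,delta,epsilon,zeta,eta}; column 5 has {alpha,beta,delta,epsilon,zeta} → gamma.
Cell (r3,c1): row 3 has {beta,delta,epsilon,zeta}; column 1 has {alpha,beta,delta,epsilon,zeta,eta} → gamma.
Cell (r3,c4): row 3 has {beta,gamma,delta,epsilon,zeta}; column 4 has {beta,gamma,delta,zeta,eta} → alpha.
Cell (r3,c5): row 3 has {alpha,beta,gamma,delta,epsilon,zeta}; column 5 has {alpha,beta,gamma,delta,epsilon,zeta} → eta.
Cell (r6,c4): row 6 has {alpha,beta,gamma,delta,zeta,eta}; column 4 has {alpha,beta,gamma,delta,zeta,eta} → epsilon.

alpha beta delta gamma zeta eta epsilon / zeta delta epsilon beta gamma alpha eta / gamma epsilon zeta alpha eta delta beta / epsilon gamma alpha eta beta zeta delta / beta alpha eta delta epsilon gamma zeta / eta zeta gamma epsilon delta beta alpha / delta eta beta zeta alpha epsilon gamma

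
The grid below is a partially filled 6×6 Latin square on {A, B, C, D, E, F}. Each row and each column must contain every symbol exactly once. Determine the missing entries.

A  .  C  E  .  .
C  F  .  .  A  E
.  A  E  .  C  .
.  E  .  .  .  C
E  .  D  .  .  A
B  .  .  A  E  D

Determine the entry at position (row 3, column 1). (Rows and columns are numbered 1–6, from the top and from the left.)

D

Cell (r2,c3): row 2 has {A,C,E,F}; column 3 has {C,D,E} → B.
Cell (r2,c4): row 2 has {A,B,C,E,F}; column 4 has {A,E} → D.
Cell (r6,c2): row 6 has {A,B,D,E}; column 2 has {A,E,F} → C.
Cell (r6,c3): row 6 has {A,B,C,D,E}; column 3 has {B,C,D,E} → F.
Cell (r4,c3): row 4 has {C,E}; column 3 has {B,C,D,E,F} → A.
Cell (r5,c2): row 5 has {A,D,E}; column 2 has {A,C,E,F} → B.
Cell (r5,c5): row 5 has {A,B,D,E}; column 5 has {A,C,E} → F.
Cell (r1,c2): row 1 has {A,C,E}; column 2 has {A,B,C,E,F} → D.
Cell (r1,c5): row 1 has {A,C,D,E}; column 5 has {A,C,E,F} → B.
Cell (r1,c6): row 1 has {A,B,C,D,E}; column 6 has {A,C,D,E} → F.
Cell (r3,c6): row 3 has {A,C,E}; column 6 has {A,C,D,E,F} → B.
Cell (r4,c5): row 4 has {A,C,E}; column 5 has {A,B,C,E,F} → D.
Cell (r5,c4): row 5 has {A,B,D,E,F}; column 4 has {A,D,E} → C.
Cell (r3,c4): row 3 has {A,B,C,E}; column 4 has {A,C,D,E} → F.
Cell (r4,c1): row 4 has {A,C,D,E}; column 1 has {A,B,C,E} → F.
Cell (r4,c4): row 4 has {A,C,D,E,F}; column 4 has {A,C,D,E,F} → B.
Cell (r3,c1): row 3 has {A,B,C,E,F}; column 1 has {A,B,C,E,F} → D.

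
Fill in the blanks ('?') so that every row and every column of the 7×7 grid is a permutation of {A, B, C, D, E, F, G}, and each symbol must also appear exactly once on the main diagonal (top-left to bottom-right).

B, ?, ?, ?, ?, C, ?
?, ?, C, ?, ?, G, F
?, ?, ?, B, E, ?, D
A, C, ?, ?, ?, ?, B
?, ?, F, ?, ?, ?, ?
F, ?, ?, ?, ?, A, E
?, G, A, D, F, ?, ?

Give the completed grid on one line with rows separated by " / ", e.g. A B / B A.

B F D E A C G / D E C A B G F / C A G B E F D / A C E F G D B / G B F C D E A / F D B G C A E / E G A D F B C

(r3,c3): row 3 has {B,D,E}; column 3 has {A,C,F}; the diagonal has {A,B}, so it must be G.
(r3,c6): row 3 has {B,D,E,G}; column 6 has {A,C,G}, so it must be F.
(r7,c7): row 7 has {A,D,F,G}; column 7 has {B,D,E,F}; the diagonal has {A,B,G}, so it must be C.
(r3,c1): row 3 has {B,D,E,F,G}; column 1 has {A,B,F}, so it must be C.
(r3,c2): row 3 has {B,C,D,E,F,G}; column 2 has {C,G}, so it must be A.
(r5,c5): row 5 has {F}; column 5 has {E,F}; the diagonal has {A,B,C,G}, so it must be D.
(r7,c1): row 7 has {A,C,D,F,G}; column 1 has {A,B,C,F}, so it must be E.
(r7,c6): row 7 has {A,C,D,E,F,G}; column 6 has {A,C,F,G}, so it must be B.
(r2,c1): row 2 has {C,F,G}; column 1 has {A,B,C,E,F}, so it must be D.
(r2,c2): row 2 has {C,D,F,G}; column 2 has {A,C,G}; the diagonal has {A,B,C,D,G}, so it must be E.
(r2,c4): row 2 has {C,D,E,F,G}; column 4 has {B,D}, so it must be A.
(r2,c5): row 2 has {A,C,D,E,F,G}; column 5 has {D,E,F}, so it must be B.
(r4,c4): row 4 has {A,B,C}; column 4 has {A,B,D}; the diagonal has {A,B,C,D,E,G}, so it must be F.
(r4,c5): row 4 has {A,B,C,F}; column 5 has {B,D,E,F}, so it must be G.
(r5,c1): row 5 has {D,F}; column 1 has {A,B,C,D,E,F}, so it must be G.
(r5,c2): row 5 has {D,F,G}; column 2 has {A,C,E,G}, so it must be B.
(r5,c6): row 5 has {B,D,F,G}; column 6 has {A,B,C,F,G}, so it must be E.
(r5,c7): row 5 has {B,D,E,F,G}; column 7 has {B,C,D,E,F}, so it must be A.
(r6,c2): row 6 has {A,E,F}; column 2 has {A,B,C,E,G}, so it must be D.
(r6,c3): row 6 has {A,D,E,F}; column 3 has {A,C,F,G}, so it must be B.
(r6,c5): row 6 has {A,B,D,E,F}; column 5 has {B,D,E,F,G}, so it must be C.
(r1,c2): row 1 has {B,C}; column 2 has {A,B,C,D,E,G}, so it must be F.
(r1,c5): row 1 has {B,C,F}; column 5 has {B,C,D,E,F,G}, so it must be A.
(r1,c7): row 1 has {A,B,C,F}; column 7 has {A,B,C,D,E,F}, so it must be G.
(r4,c6): row 4 has {A,B,C,F,G}; column 6 has {A,B,C,E,F,G}, so it must be D.
(r5,c4): row 5 has {A,B,D,E,F,G}; column 4 has {A,B,D,F}, so it must be C.
(r6,c4): row 6 has {A,B,C,D,E,F}; column 4 has {A,B,C,D,F}, so it must be G.
(r1,c4): row 1 has {A,B,C,F,G}; column 4 has {A,B,C,D,F,G}, so it must be E.
(r4,c3): row 4 has {A,B,C,D,F,G}; column 3 has {A,B,C,F,G}, so it must be E.
(r1,c3): row 1 has {A,B,C,E,F,G}; column 3 has {A,B,C,E,F,G}, so it must be D.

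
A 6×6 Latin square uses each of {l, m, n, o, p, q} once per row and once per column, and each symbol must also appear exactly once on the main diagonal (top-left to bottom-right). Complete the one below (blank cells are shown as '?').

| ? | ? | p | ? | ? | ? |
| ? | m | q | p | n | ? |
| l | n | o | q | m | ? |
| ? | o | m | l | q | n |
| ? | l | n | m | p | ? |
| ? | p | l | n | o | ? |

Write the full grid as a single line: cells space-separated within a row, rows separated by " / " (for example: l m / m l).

n q p o l m / o m q p n l / l n o q m p / p o m l q n / q l n m p o / m p l n o q

Cell (r1,c2): row 1 has {p}; column 2 has {l,m,n,o,p} → q.
Cell (r1,c4): row 1 has {p,q}; column 4 has {l,m,n,p,q} → o.
Cell (r1,c5): row 1 has {o,p,q}; column 5 has {m,n,o,p,q} → l.
Cell (r1,c6): row 1 has {l,o,p,q}; column 6 has {n} → m.
Cell (r2,c1): row 2 has {m,n,p,q}; column 1 has {l} → o.
Cell (r2,c6): row 2 has {m,n,o,p,q}; column 6 has {m,n} → l.
Cell (r3,c6): row 3 has {l,m,n,o,q}; column 6 has {l,m,n} → p.
Cell (r4,c1): row 4 has {l,m,n,o,q}; column 1 has {l,o} → p.
Cell (r5,c1): row 5 has {l,m,n,p}; column 1 has {l,o,p} → q.
Cell (r5,c6): row 5 has {l,m,n,p,q}; column 6 has {l,m,n,p} → o.
Cell (r6,c1): row 6 has {l,n,o,p}; column 1 has {l,o,p,q} → m.
Cell (r6,c6): row 6 has {l,m,n,o,p}; column 6 has {l,m,n,o,p}; the diagonal has {l,m,o,p} → q.
Cell (r1,c1): row 1 has {l,m,o,p,q}; column 1 has {l,m,o,p,q}; the diagonal has {l,m,o,p,q} → n.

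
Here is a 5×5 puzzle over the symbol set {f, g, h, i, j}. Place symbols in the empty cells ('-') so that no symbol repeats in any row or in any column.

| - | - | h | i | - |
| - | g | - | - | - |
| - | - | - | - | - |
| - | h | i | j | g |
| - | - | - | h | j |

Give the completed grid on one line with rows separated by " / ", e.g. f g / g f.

(r1,c5) = f
(r2,c4) = f
(r3,c4) = g
(r4,c1) = f
(r1,c2) = j
(r2,c3) = j
(r3,c3) = f
(r5,c3) = g
(r1,c1) = g
(r3,c2) = i
(r3,c5) = h
(r5,c1) = i
(r5,c2) = f
(r2,c1) = h
(r2,c5) = i
(r3,c1) = j

g j h i f / h g j f i / j i f g h / f h i j g / i f g h j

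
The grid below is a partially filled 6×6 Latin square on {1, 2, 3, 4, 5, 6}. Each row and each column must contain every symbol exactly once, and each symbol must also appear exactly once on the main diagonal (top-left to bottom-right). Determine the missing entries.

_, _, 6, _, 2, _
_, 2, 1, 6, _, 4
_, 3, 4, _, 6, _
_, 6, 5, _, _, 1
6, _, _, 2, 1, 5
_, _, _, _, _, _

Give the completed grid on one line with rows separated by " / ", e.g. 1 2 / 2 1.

Cell (r1,c6): row 1 has {2,6}; column 6 has {1,4,5} → 3.
Cell (r3,c6): row 3 has {3,4,6}; column 6 has {1,3,4,5} → 2.
Cell (r4,c4): row 4 has {1,5,6}; column 4 has {2,6}; the diagonal has {1,2,4} → 3.
Cell (r4,c5): row 4 has {1,3,5,6}; column 5 has {1,2,6} → 4.
Cell (r5,c2): row 5 has {1,2,5,6}; column 2 has {2,3,6} → 4.
Cell (r5,c3): row 5 has {1,2,4,5,6}; column 3 has {1,4,5,6} → 3.
Cell (r6,c3): row 6 is empty so far; column 3 has {1,3,4,5,6} → 2.
Cell (r6,c6): row 6 has {2}; column 6 has {1,2,3,4,5}; the diagonal has {1,2,3,4} → 6.
Cell (r1,c1): row 1 has {2,3,6}; column 1 has {6}; the diagonal has {1,2,3,4,6} → 5.
Cell (r1,c2): row 1 has {2,3,5,6}; column 2 has {2,3,4,6} → 1.
Cell (r1,c4): row 1 has {1,2,3,5,6}; column 4 has {2,3,6} → 4.
Cell (r2,c1): row 2 has {1,2,4,6}; column 1 has {5,6} → 3.
Cell (r2,c5): row 2 has {1,2,3,4,6}; column 5 has {1,2,4,6} → 5.
Cell (r3,c1): row 3 has {2,3,4,6}; column 1 has {3,5,6} → 1.
Cell (r3,c4): row 3 has {1,2,3,4,6}; column 4 has {2,3,4,6} → 5.
Cell (r4,c1): row 4 has {1,3,4,5,6}; column 1 has {1,3,5,6} → 2.
Cell (r6,c1): row 6 has {2,6}; column 1 has {1,2,3,5,6} → 4.
Cell (r6,c2): row 6 has {2,4,6}; column 2 has {1,2,3,4,6} → 5.
Cell (r6,c4): row 6 has {2,4,5,6}; column 4 has {2,3,4,5,6} → 1.
Cell (r6,c5): row 6 has {1,2,4,5,6}; column 5 has {1,2,4,5,6} → 3.

5 1 6 4 2 3 / 3 2 1 6 5 4 / 1 3 4 5 6 2 / 2 6 5 3 4 1 / 6 4 3 2 1 5 / 4 5 2 1 3 6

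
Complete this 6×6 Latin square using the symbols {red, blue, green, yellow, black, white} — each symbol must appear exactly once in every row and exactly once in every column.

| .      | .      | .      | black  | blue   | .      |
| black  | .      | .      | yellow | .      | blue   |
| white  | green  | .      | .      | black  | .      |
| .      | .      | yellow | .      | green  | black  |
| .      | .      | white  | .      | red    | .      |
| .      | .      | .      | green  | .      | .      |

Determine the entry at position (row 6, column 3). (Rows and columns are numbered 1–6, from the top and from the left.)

black

row 2 has {blue,yellow,black}; column 5 has {red,blue,green,black} — only white is left for (r2,c5).
row 5 has {red,white}; column 4 has {green,yellow,black} — only blue is left for (r5,c4).
row 6 has {green}; column 5 has {red,blue,green,black,white} — only yellow is left for (r6,c5).
row 2 has {blue,yellow,black,white}; column 2 has {green} — only red is left for (r2,c2).
row 2 has {red,blue,yellow,black,white}; column 3 has {yellow,white} — only green is left for (r2,c3).
row 3 has {green,black,white}; column 4 has {blue,green,yellow,black} — only red is left for (r3,c4).
row 3 has {red,green,black,white}; column 6 has {blue,black} — only yellow is left for (r3,c6).
row 4 has {green,yellow,black}; column 4 has {red,blue,green,yellow,black} — only white is left for (r4,c4).
row 5 has {red,blue,white}; column 6 has {blue,yellow,black} — only green is left for (r5,c6).
row 1 has {blue,black}; column 3 has {green,yellow,white} — only red is left for (r1,c3).
row 1 has {red,blue,black}; column 6 has {blue,green,yellow,black} — only white is left for (r1,c6).
row 3 has {red,green,yellow,black,white}; column 3 has {red,green,yellow,white} — only blue is left for (r3,c3).
row 4 has {green,yellow,black,white}; column 2 has {red,green} — only blue is left for (r4,c2).
row 5 has {red,blue,green,white}; column 1 has {black,white} — only yellow is left for (r5,c1).
row 5 has {red,blue,green,yellow,white}; column 2 has {red,blue,green} — only black is left for (r5,c2).
row 6 has {green,yellow}; column 2 has {red,blue,green,black} — only white is left for (r6,c2).
row 6 has {green,yellow,white}; column 3 has {red,blue,green,yellow,white} — only black is left for (r6,c3).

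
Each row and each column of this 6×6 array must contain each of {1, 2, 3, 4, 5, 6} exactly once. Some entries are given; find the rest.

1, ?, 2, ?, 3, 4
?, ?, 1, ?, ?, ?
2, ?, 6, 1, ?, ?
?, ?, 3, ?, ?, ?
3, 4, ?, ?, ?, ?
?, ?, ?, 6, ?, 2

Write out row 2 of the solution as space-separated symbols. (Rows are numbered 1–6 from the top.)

4 2 1 3 5 6

(r1,c4): row 1 has {1,2,3,4}; column 4 has {1,6}, so it must be 5.
(r5,c3): row 5 has {3,4}; column 3 has {1,2,3,6}, so it must be 5.
(r5,c4): row 5 has {3,4,5}; column 4 has {1,5,6}, so it must be 2.
(r6,c3): row 6 has {2,6}; column 3 has {1,2,3,5,6}, so it must be 4.
(r1,c2): row 1 has {1,2,3,4,5}; column 2 has {4}, so it must be 6.
(r4,c4): row 4 has {3}; column 4 has {1,2,5,6}, so it must be 4.
(r6,c1): row 6 has {2,4,6}; column 1 has {1,2,3}, so it must be 5.
(r6,c5): row 6 has {2,4,5,6}; column 5 has {3}, so it must be 1.
(r2,c4): row 2 has {1}; column 4 has {1,2,4,5,6}, so it must be 3.
(r4,c1): row 4 has {3,4}; column 1 has {1,2,3,5}, so it must be 6.
(r5,c5): row 5 has {2,3,4,5}; column 5 has {1,3}, so it must be 6.
(r5,c6): row 5 has {2,3,4,5,6}; column 6 has {2,4}, so it must be 1.
(r6,c2): row 6 has {1,2,4,5,6}; column 2 has {4,6}, so it must be 3.
(r2,c1): row 2 has {1,3}; column 1 has {1,2,3,5,6}, so it must be 4.
(r3,c2): row 3 has {1,2,6}; column 2 has {3,4,6}, so it must be 5.
(r3,c5): row 3 has {1,2,5,6}; column 5 has {1,3,6}, so it must be 4.
(r3,c6): row 3 has {1,2,4,5,6}; column 6 has {1,2,4}, so it must be 3.
(r4,c6): row 4 has {3,4,6}; column 6 has {1,2,3,4}, so it must be 5.
(r2,c2): row 2 has {1,3,4}; column 2 has {3,4,5,6}, so it must be 2.
(r2,c5): row 2 has {1,2,3,4}; column 5 has {1,3,4,6}, so it must be 5.
(r2,c6): row 2 has {1,2,3,4,5}; column 6 has {1,2,3,4,5}, so it must be 6.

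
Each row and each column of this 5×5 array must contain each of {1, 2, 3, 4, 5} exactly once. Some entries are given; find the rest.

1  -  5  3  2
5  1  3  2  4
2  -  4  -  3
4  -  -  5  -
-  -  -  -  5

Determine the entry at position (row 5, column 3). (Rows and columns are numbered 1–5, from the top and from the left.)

1

Cell (r1,c2): row 1 has {1,2,3,5}; column 2 has {1} → 4.
Cell (r3,c2): row 3 has {2,3,4}; column 2 has {1,4} → 5.
Cell (r3,c4): row 3 has {2,3,4,5}; column 4 has {2,3,5} → 1.
Cell (r4,c5): row 4 has {4,5}; column 5 has {2,3,4,5} → 1.
Cell (r5,c1): row 5 has {5}; column 1 has {1,2,4,5} → 3.
Cell (r5,c2): row 5 has {3,5}; column 2 has {1,4,5} → 2.
Cell (r5,c3): row 5 has {2,3,5}; column 3 has {3,4,5} → 1.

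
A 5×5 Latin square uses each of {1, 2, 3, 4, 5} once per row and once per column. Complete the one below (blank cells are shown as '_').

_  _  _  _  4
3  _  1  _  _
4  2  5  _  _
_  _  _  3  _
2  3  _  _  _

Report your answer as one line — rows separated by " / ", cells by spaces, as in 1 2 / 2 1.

5 1 3 2 4 / 3 5 1 4 2 / 4 2 5 1 3 / 1 4 2 3 5 / 2 3 4 5 1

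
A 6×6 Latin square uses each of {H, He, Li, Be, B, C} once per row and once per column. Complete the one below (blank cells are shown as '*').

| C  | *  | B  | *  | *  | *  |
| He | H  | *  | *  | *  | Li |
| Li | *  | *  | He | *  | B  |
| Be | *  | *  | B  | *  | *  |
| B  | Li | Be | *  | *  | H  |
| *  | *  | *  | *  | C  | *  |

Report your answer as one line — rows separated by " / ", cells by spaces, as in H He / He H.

Cell (r2,c3): row 2 has {H,He,Li}; column 3 has {Be,B} → C.
Cell (r2,c4): row 2 has {H,He,Li,C}; column 4 has {He,B} → Be.
Cell (r2,c5): row 2 has {H,He,Li,Be,C}; column 5 has {C} → B.
Cell (r3,c3): row 3 has {He,Li,B}; column 3 has {Be,B,C} → H.
Cell (r3,c5): row 3 has {H,He,Li,B}; column 5 has {B,C} → Be.
Cell (r5,c4): row 5 has {H,Li,Be,B}; column 4 has {He,Be,B} → C.
Cell (r5,c5): row 5 has {H,Li,Be,B,C}; column 5 has {Be,B,C} → He.
Cell (r6,c1): row 6 has {C}; column 1 has {He,Li,Be,B,C} → H.
Cell (r6,c4): row 6 has {H,C}; column 4 has {He,Be,B,C} → Li.
Cell (r1,c4): row 1 has {B,C}; column 4 has {He,Li,Be,B,C} → H.
Cell (r1,c5): row 1 has {H,B,C}; column 5 has {He,Be,B,C} → Li.
Cell (r3,c2): row 3 has {H,He,Li,Be,B}; column 2 has {H,Li} → C.
Cell (r4,c2): row 4 has {Be,B}; column 2 has {H,Li,C} → He.
Cell (r4,c3): row 4 has {He,Be,B}; column 3 has {H,Be,B,C} → Li.
Cell (r4,c5): row 4 has {He,Li,Be,B}; column 5 has {He,Li,Be,B,C} → H.
Cell (r4,c6): row 4 has {H,He,Li,Be,B}; column 6 has {H,Li,B} → C.
Cell (r6,c3): row 6 has {H,Li,C}; column 3 has {H,Li,Be,B,C} → He.
Cell (r6,c6): row 6 has {H,He,Li,C}; column 6 has {H,Li,B,C} → Be.
Cell (r1,c2): row 1 has {H,Li,B,C}; column 2 has {H,He,Li,C} → Be.
Cell (r1,c6): row 1 has {H,Li,Be,B,C}; column 6 has {H,Li,Be,B,C} → He.
Cell (r6,c2): row 6 has {H,He,Li,Be,C}; column 2 has {H,He,Li,Be,C} → B.

C Be B H Li He / He H C Be B Li / Li C H He Be B / Be He Li B H C / B Li Be C He H / H B He Li C Be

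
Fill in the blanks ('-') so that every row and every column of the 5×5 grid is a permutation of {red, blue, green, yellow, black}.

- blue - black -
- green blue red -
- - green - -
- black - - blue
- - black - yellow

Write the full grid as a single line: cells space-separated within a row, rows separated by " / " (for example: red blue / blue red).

(r2,c5): row 2 has {red,blue,green}; column 5 has {blue,yellow}, so it must be black.
(r3,c5): row 3 has {green}; column 5 has {blue,yellow,black}, so it must be red.
(r5,c2): row 5 has {yellow,black}; column 2 has {blue,green,black}, so it must be red.
(r1,c5): row 1 has {blue,black}; column 5 has {red,blue,yellow,black}, so it must be green.
(r2,c1): row 2 has {red,blue,green,black}; column 1 is empty so far, so it must be yellow.
(r3,c2): row 3 has {red,green}; column 2 has {red,blue,green,black}, so it must be yellow.
(r3,c4): row 3 has {red,green,yellow}; column 4 has {red,black}, so it must be blue.
(r5,c4): row 5 has {red,yellow,black}; column 4 has {red,blue,black}, so it must be green.
(r1,c1): row 1 has {blue,green,black}; column 1 has {yellow}, so it must be red.
(r1,c3): row 1 has {red,blue,green,black}; column 3 has {blue,green,black}, so it must be yellow.
(r3,c1): row 3 has {red,blue,green,yellow}; column 1 has {red,yellow}, so it must be black.
(r4,c1): row 4 has {blue,black}; column 1 has {red,yellow,black}, so it must be green.
(r4,c3): row 4 has {blue,green,black}; column 3 has {blue,green,yellow,black}, so it must be red.
(r4,c4): row 4 has {red,blue,green,black}; column 4 has {red,blue,green,black}, so it must be yellow.
(r5,c1): row 5 has {red,green,yellow,black}; column 1 has {red,green,yellow,black}, so it must be blue.

red blue yellow black green / yellow green blue red black / black yellow green blue red / green black red yellow blue / blue red black green yellow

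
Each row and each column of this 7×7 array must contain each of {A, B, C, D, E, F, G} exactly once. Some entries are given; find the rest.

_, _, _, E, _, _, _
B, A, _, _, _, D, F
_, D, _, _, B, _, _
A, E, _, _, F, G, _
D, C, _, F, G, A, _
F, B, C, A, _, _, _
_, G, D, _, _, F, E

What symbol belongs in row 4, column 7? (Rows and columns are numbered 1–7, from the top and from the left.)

At row 1, column 2: row 1 has {E}; column 2 has {A,B,C,D,E,G}; that leaves F.
At row 4, column 3: row 4 has {A,E,F,G}; column 3 has {C,D}; that leaves B.
At row 5, column 3: row 5 has {A,C,D,F,G}; column 3 has {B,C,D}; that leaves E.
At row 5, column 7: row 5 has {A,C,D,E,F,G}; column 7 has {E,F}; that leaves B.
At row 6, column 6: row 6 has {A,B,C,F}; column 6 has {A,D,F,G}; that leaves E.
At row 7, column 1: row 7 has {D,E,F,G}; column 1 has {A,B,D,F}; that leaves C.
At row 7, column 4: row 7 has {C,D,E,F,G}; column 4 has {A,E,F}; that leaves B.
At row 7, column 5: row 7 has {B,C,D,E,F,G}; column 5 has {B,F,G}; that leaves A.
At row 1, column 1: row 1 has {E,F}; column 1 has {A,B,C,D,F}; that leaves G.
At row 1, column 3: row 1 has {E,F,G}; column 3 has {B,C,D,E}; that leaves A.
At row 2, column 3: row 2 has {A,B,D,F}; column 3 has {A,B,C,D,E}; that leaves G.
At row 2, column 4: row 2 has {A,B,D,F,G}; column 4 has {A,B,E,F}; that leaves C.
At row 2, column 5: row 2 has {A,B,C,D,F,G}; column 5 has {A,B,F,G}; that leaves E.
At row 3, column 1: row 3 has {B,D}; column 1 has {A,B,C,D,F,G}; that leaves E.
At row 3, column 3: row 3 has {B,D,E}; column 3 has {A,B,C,D,E,G}; that leaves F.
At row 3, column 4: row 3 has {B,D,E,F}; column 4 has {A,B,C,E,F}; that leaves G.
At row 3, column 6: row 3 has {B,D,E,F,G}; column 6 has {A,D,E,F,G}; that leaves C.
At row 3, column 7: row 3 has {B,C,D,E,F,G}; column 7 has {B,E,F}; that leaves A.
At row 4, column 4: row 4 has {A,B,E,F,G}; column 4 has {A,B,C,E,F,G}; that leaves D.
At row 4, column 7: row 4 has {A,B,D,E,F,G}; column 7 has {A,B,E,F}; that leaves C.

C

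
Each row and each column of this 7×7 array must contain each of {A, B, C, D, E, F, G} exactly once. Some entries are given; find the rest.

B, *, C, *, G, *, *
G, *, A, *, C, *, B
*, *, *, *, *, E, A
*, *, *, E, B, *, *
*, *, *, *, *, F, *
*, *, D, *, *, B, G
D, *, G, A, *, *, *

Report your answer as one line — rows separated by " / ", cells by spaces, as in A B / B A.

(r2,c6) = D
(r4,c3) = F
(r7,c6) = C
(r1,c6) = A
(r2,c4) = F
(r3,c3) = B
(r4,c6) = G
(r5,c3) = E
(r6,c4) = C
(r1,c4) = D
(r2,c2) = E
(r3,c4) = G
(r5,c4) = B
(r1,c2) = F
(r1,c7) = E
(r6,c2) = A
(r7,c2) = B
(r7,c7) = F
(r7,c5) = E
(r6,c5) = F
(r3,c5) = D
(r5,c5) = A
(r6,c1) = E
(r3,c2) = C
(r4,c2) = D
(r4,c7) = C
(r5,c1) = C
(r5,c2) = G
(r5,c7) = D
(r3,c1) = F
(r4,c1) = A

B F C D G A E / G E A F C D B / F C B G D E A / A D F E B G C / C G E B A F D / E A D C F B G / D B G A E C F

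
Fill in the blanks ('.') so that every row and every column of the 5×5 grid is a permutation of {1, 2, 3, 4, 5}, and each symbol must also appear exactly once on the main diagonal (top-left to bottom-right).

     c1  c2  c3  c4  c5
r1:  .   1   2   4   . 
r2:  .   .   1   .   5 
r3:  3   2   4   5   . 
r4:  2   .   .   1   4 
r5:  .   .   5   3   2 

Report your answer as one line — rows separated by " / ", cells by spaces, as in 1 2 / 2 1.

At row 1, column 1: row 1 has {1,2,4}; column 1 has {2,3}; the diagonal has {1,2,4}; that leaves 5.
At row 1, column 5: row 1 has {1,2,4,5}; column 5 has {2,4,5}; that leaves 3.
At row 2, column 1: row 2 has {1,5}; column 1 has {2,3,5}; that leaves 4.
At row 2, column 2: row 2 has {1,4,5}; column 2 has {1,2}; the diagonal has {1,2,4,5}; that leaves 3.
At row 2, column 4: row 2 has {1,3,4,5}; column 4 has {1,3,4,5}; that leaves 2.
At row 3, column 5: row 3 has {2,3,4,5}; column 5 has {2,3,4,5}; that leaves 1.
At row 4, column 2: row 4 has {1,2,4}; column 2 has {1,2,3}; that leaves 5.
At row 4, column 3: row 4 has {1,2,4,5}; column 3 has {1,2,4,5}; that leaves 3.
At row 5, column 1: row 5 has {2,3,5}; column 1 has {2,3,4,5}; that leaves 1.
At row 5, column 2: row 5 has {1,2,3,5}; column 2 has {1,2,3,5}; that leaves 4.

5 1 2 4 3 / 4 3 1 2 5 / 3 2 4 5 1 / 2 5 3 1 4 / 1 4 5 3 2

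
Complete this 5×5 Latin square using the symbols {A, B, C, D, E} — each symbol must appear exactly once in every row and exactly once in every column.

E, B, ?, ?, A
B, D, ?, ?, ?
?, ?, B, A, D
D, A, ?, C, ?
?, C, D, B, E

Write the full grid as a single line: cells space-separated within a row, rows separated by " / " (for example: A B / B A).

E B C D A / B D A E C / C E B A D / D A E C B / A C D B E

(r1,c3): row 1 has {A,B,E}; column 3 has {B,D}, so it must be C.
(r1,c4): row 1 has {A,B,C,E}; column 4 has {A,B,C}, so it must be D.
(r2,c4): row 2 has {B,D}; column 4 has {A,B,C,D}, so it must be E.
(r2,c5): row 2 has {B,D,E}; column 5 has {A,D,E}, so it must be C.
(r3,c1): row 3 has {A,B,D}; column 1 has {B,D,E}, so it must be C.
(r3,c2): row 3 has {A,B,C,D}; column 2 has {A,B,C,D}, so it must be E.
(r4,c3): row 4 has {A,C,D}; column 3 has {B,C,D}, so it must be E.
(r4,c5): row 4 has {A,C,D,E}; column 5 has {A,C,D,E}, so it must be B.
(r5,c1): row 5 has {B,C,D,E}; column 1 has {B,C,D,E}, so it must be A.
(r2,c3): row 2 has {B,C,D,E}; column 3 has {B,C,D,E}, so it must be A.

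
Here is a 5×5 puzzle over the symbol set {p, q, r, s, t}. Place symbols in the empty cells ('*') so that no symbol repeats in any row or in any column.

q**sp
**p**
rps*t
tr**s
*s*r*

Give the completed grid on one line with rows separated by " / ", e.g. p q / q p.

q t r s p / s q p t r / r p s q t / t r q p s / p s t r q

(r1,c2): row 1 has {p,q,s}; column 2 has {p,r,s}, so it must be t.
(r1,c3): row 1 has {p,q,s,t}; column 3 has {p,s}, so it must be r.
(r2,c1): row 2 has {p}; column 1 has {q,r,t}, so it must be s.
(r2,c2): row 2 has {p,s}; column 2 has {p,r,s,t}, so it must be q.
(r2,c4): row 2 has {p,q,s}; column 4 has {r,s}, so it must be t.
(r2,c5): row 2 has {p,q,s,t}; column 5 has {p,s,t}, so it must be r.
(r3,c4): row 3 has {p,r,s,t}; column 4 has {r,s,t}, so it must be q.
(r4,c3): row 4 has {r,s,t}; column 3 has {p,r,s}, so it must be q.
(r4,c4): row 4 has {q,r,s,t}; column 4 has {q,r,s,t}, so it must be p.
(r5,c1): row 5 has {r,s}; column 1 has {q,r,s,t}, so it must be p.
(r5,c3): row 5 has {p,r,s}; column 3 has {p,q,r,s}, so it must be t.
(r5,c5): row 5 has {p,r,s,t}; column 5 has {p,r,s,t}, so it must be q.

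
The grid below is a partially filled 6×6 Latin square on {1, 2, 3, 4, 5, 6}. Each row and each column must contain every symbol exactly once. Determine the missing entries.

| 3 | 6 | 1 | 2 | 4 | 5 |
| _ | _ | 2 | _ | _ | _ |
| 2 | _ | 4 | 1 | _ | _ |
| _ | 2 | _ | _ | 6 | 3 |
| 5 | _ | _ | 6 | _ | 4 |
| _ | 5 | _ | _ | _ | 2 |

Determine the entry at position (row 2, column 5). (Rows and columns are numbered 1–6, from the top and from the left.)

3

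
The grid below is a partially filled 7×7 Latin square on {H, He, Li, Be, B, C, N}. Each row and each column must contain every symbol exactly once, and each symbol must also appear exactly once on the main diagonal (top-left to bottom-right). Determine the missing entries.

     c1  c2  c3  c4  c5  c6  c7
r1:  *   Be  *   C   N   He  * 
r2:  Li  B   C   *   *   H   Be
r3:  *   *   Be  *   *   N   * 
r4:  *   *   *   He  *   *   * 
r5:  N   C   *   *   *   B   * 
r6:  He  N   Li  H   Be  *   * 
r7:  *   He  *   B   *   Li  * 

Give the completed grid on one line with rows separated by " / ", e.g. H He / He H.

(r1,c1) = H
(r1,c3) = B
(r1,c7) = Li
(r2,c4) = N
(r2,c5) = He
(r3,c4) = Li
(r5,c4) = Be
(r5,c5) = Li
(r6,c6) = C
(r6,c7) = B
(r7,c7) = N
(r3,c2) = H
(r4,c2) = Li
(r4,c6) = Be
(r7,c3) = H
(r7,c5) = C
(r3,c5) = B
(r4,c3) = N
(r4,c5) = H
(r4,c7) = C
(r5,c3) = He
(r5,c7) = H
(r7,c1) = Be
(r3,c1) = C
(r3,c7) = He
(r4,c1) = B

H Be B C N He Li / Li B C N He H Be / C H Be Li B N He / B Li N He H Be C / N C He Be Li B H / He N Li H Be C B / Be He H B C Li N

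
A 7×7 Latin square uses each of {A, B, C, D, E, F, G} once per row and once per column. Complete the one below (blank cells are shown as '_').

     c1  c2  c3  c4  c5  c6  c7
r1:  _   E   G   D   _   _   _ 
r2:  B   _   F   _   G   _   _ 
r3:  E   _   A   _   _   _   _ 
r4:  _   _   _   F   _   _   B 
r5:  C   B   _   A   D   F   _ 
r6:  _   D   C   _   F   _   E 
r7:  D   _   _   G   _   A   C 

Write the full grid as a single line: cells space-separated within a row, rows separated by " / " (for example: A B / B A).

(r5,c3) = E
(r5,c7) = G
(r6,c4) = B
(r6,c6) = G
(r7,c2) = F
(r7,c3) = B
(r7,c5) = E
(r3,c4) = C
(r3,c5) = B
(r3,c6) = D
(r3,c7) = F
(r4,c3) = D
(r6,c1) = A
(r1,c1) = F
(r1,c7) = A
(r2,c4) = E
(r2,c6) = C
(r2,c7) = D
(r3,c2) = G
(r4,c1) = G
(r4,c6) = E
(r1,c5) = C
(r1,c6) = B
(r2,c2) = A
(r4,c2) = C
(r4,c5) = A

F E G D C B A / B A F E G C D / E G A C B D F / G C D F A E B / C B E A D F G / A D C B F G E / D F B G E A C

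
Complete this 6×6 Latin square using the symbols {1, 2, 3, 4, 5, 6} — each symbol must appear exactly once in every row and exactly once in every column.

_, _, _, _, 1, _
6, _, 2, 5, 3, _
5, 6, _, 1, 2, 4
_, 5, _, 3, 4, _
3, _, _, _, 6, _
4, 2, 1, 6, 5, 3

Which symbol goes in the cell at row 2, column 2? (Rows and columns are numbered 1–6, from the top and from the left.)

4

Cell (r1,c1): row 1 has {1}; column 1 has {3,4,5,6} → 2.
Cell (r1,c4): row 1 has {1,2}; column 4 has {1,3,5,6} → 4.
Cell (r2,c6): row 2 has {2,3,5,6}; column 6 has {3,4} → 1.
Cell (r3,c3): row 3 has {1,2,4,5,6}; column 3 has {1,2} → 3.
Cell (r4,c1): row 4 has {3,4,5}; column 1 has {2,3,4,5,6} → 1.
Cell (r4,c3): row 4 has {1,3,4,5}; column 3 has {1,2,3} → 6.
Cell (r4,c6): row 4 has {1,3,4,5,6}; column 6 has {1,3,4} → 2.
Cell (r5,c4): row 5 has {3,6}; column 4 has {1,3,4,5,6} → 2.
Cell (r5,c6): row 5 has {2,3,6}; column 6 has {1,2,3,4} → 5.
Cell (r1,c2): row 1 has {1,2,4}; column 2 has {2,5,6} → 3.
Cell (r1,c3): row 1 has {1,2,3,4}; column 3 has {1,2,3,6} → 5.
Cell (r1,c6): row 1 has {1,2,3,4,5}; column 6 has {1,2,3,4,5} → 6.
Cell (r2,c2): row 2 has {1,2,3,5,6}; column 2 has {2,3,5,6} → 4.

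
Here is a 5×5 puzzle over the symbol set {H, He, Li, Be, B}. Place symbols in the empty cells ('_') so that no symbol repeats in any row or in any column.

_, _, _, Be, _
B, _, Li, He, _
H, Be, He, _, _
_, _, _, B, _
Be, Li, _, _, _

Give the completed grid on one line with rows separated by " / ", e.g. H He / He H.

He B H Be Li / B H Li He Be / H Be He Li B / Li He Be B H / Be Li B H He

(r2,c2): row 2 has {He,Li,B}; column 2 has {Li,Be}, so it must be H.
(r2,c5): row 2 has {H,He,Li,B}; column 5 is empty so far, so it must be Be.
(r3,c4): row 3 has {H,He,Be}; column 4 has {He,Be,B}, so it must be Li.
(r3,c5): row 3 has {H,He,Li,Be}; column 5 has {Be}, so it must be B.
(r4,c2): row 4 has {B}; column 2 has {H,Li,Be}, so it must be He.
(r5,c4): row 5 has {Li,Be}; column 4 has {He,Li,Be,B}, so it must be H.
(r5,c5): row 5 has {H,Li,Be}; column 5 has {Be,B}, so it must be He.
(r1,c2): row 1 has {Be}; column 2 has {H,He,Li,Be}, so it must be B.
(r1,c3): row 1 has {Be,B}; column 3 has {He,Li}, so it must be H.
(r1,c5): row 1 has {H,Be,B}; column 5 has {He,Be,B}, so it must be Li.
(r4,c1): row 4 has {He,B}; column 1 has {H,Be,B}, so it must be Li.
(r4,c3): row 4 has {He,Li,B}; column 3 has {H,He,Li}, so it must be Be.
(r4,c5): row 4 has {He,Li,Be,B}; column 5 has {He,Li,Be,B}, so it must be H.
(r5,c3): row 5 has {H,He,Li,Be}; column 3 has {H,He,Li,Be}, so it must be B.
(r1,c1): row 1 has {H,Li,Be,B}; column 1 has {H,Li,Be,B}, so it must be He.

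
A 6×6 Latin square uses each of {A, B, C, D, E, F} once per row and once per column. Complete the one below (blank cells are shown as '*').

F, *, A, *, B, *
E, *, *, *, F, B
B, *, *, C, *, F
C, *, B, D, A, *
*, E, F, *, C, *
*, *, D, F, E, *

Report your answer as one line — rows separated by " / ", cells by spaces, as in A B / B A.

At row 1, column 4: row 1 has {A,B,F}; column 4 has {C,D,F}; that leaves E.
At row 2, column 3: row 2 has {B,E,F}; column 3 has {A,B,D,F}; that leaves C.
At row 2, column 4: row 2 has {B,C,E,F}; column 4 has {C,D,E,F}; that leaves A.
At row 3, column 3: row 3 has {B,C,F}; column 3 has {A,B,C,D,F}; that leaves E.
At row 3, column 5: row 3 has {B,C,E,F}; column 5 has {A,B,C,E,F}; that leaves D.
At row 4, column 2: row 4 has {A,B,C,D}; column 2 has {E}; that leaves F.
At row 4, column 6: row 4 has {A,B,C,D,F}; column 6 has {B,F}; that leaves E.
At row 5, column 4: row 5 has {C,E,F}; column 4 has {A,C,D,E,F}; that leaves B.
At row 6, column 1: row 6 has {D,E,F}; column 1 has {B,C,E,F}; that leaves A.
At row 6, column 6: row 6 has {A,D,E,F}; column 6 has {B,E,F}; that leaves C.
At row 1, column 6: row 1 has {A,B,E,F}; column 6 has {B,C,E,F}; that leaves D.
At row 2, column 2: row 2 has {A,B,C,E,F}; column 2 has {E,F}; that leaves D.
At row 3, column 2: row 3 has {B,C,D,E,F}; column 2 has {D,E,F}; that leaves A.
At row 5, column 1: row 5 has {B,C,E,F}; column 1 has {A,B,C,E,F}; that leaves D.
At row 5, column 6: row 5 has {B,C,D,E,F}; column 6 has {B,C,D,E,F}; that leaves A.
At row 6, column 2: row 6 has {A,C,D,E,F}; column 2 has {A,D,E,F}; that leaves B.
At row 1, column 2: row 1 has {A,B,D,E,F}; column 2 has {A,B,D,E,F}; that leaves C.

F C A E B D / E D C A F B / B A E C D F / C F B D A E / D E F B C A / A B D F E C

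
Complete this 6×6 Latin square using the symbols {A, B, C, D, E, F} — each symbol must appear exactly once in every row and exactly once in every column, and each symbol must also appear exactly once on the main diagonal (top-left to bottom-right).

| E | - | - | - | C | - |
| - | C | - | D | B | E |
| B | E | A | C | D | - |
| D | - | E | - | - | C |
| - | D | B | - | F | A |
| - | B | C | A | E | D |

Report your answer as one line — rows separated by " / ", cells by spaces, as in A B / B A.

E A D F C B / A C F D B E / B E A C D F / D F E B A C / C D B E F A / F B C A E D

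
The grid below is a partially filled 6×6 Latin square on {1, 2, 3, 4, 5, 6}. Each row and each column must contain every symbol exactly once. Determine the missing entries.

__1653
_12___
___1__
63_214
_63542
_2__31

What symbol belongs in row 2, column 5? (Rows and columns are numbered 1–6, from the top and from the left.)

(r1,c2) = 4
(r2,c5) = 6

6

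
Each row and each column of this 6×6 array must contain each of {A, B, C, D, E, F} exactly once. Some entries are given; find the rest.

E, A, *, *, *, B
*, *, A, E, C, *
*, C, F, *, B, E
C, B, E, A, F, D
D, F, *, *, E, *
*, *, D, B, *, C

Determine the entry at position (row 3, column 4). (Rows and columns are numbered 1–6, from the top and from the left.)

D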